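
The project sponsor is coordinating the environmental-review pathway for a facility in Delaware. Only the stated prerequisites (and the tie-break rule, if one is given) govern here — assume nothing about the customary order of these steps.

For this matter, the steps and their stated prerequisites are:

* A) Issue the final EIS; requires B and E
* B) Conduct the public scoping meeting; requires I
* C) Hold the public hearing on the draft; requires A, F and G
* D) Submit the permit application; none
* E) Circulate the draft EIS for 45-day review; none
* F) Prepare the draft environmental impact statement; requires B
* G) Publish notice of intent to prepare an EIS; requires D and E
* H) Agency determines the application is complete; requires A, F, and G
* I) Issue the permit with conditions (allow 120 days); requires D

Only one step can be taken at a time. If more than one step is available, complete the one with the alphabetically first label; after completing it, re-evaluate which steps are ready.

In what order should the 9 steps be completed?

D, E, G, I, B, A, F, C, H

D and E have no prerequisites; D has the earlier label, so D is first.
E and I are both available; E has the earlier label → E.
G now also ready, so the ready set is {G, I}; G has the earlier label → G.
Next only I has its prerequisites met → I.
B needed I, now all done → B.
A and F are both available; A has the earlier label → A.
F needed B, now all done → F.
C and H are both available; C has the earlier label → C.
Next only H has its prerequisites met → H.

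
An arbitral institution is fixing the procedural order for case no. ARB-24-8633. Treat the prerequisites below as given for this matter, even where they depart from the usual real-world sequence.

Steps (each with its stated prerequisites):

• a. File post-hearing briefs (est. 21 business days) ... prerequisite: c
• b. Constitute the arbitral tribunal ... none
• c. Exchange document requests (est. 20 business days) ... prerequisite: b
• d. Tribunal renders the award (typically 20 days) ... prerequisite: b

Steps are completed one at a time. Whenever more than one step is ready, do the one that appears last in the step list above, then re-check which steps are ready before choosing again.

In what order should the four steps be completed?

b has no prerequisites → b first.
Now d and c have their prerequisites met. d is listed later, so d next.
That leaves c as the only ready step → c.
a needed c, now all done → a.

b, d, c, a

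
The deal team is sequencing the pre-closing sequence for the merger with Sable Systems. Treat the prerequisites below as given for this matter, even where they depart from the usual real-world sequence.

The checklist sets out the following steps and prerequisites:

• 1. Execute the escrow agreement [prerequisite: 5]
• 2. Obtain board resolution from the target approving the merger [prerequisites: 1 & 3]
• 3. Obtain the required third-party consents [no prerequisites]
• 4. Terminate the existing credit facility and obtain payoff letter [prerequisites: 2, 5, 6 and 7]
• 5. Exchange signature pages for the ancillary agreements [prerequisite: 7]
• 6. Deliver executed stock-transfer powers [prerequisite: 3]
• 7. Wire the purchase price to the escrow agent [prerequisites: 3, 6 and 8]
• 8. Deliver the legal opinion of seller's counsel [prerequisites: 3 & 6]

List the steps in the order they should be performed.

3 6 8 7 5 1 2 4

3 has no prerequisites → 3 first.
6 is the only step now ready → 6.
8 is the only step now ready → 8.
That leaves 7 as the only ready step → 7.
That leaves 5 as the only ready step → 5.
Next only 1 has its prerequisites met → 1.
Next only 2 has its prerequisites met → 2.
That leaves 4 as the only ready step → 4.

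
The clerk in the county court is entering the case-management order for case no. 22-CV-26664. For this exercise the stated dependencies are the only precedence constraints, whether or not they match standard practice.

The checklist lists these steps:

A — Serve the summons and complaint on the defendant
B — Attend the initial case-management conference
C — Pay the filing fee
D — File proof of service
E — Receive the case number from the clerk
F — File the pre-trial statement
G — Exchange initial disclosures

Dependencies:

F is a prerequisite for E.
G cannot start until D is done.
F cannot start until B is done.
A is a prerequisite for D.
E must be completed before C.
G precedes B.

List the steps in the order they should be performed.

A, D, G, B, F, E, C

A is the only step with nothing outstanding, so it goes first.
D is the only step now ready → D.
G needed D, now all done → G.
B needed G, now all done → B.
That leaves F as the only ready step → F.
Next only E has its prerequisites met → E.
Next only C has its prerequisites met → C.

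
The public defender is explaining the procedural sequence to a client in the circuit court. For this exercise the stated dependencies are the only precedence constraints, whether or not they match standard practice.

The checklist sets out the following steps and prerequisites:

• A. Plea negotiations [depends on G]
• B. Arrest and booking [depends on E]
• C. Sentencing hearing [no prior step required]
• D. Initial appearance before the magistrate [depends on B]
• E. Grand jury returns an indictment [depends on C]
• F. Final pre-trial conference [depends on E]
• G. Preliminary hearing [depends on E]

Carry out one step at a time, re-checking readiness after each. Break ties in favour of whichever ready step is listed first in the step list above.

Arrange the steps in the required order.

C, E, B, D, F, G, A

C is the only step with nothing outstanding, so it goes first.
Next only E has its prerequisites met → E.
Now B, F and G have their prerequisites met. B is listed earlier, so B next.
D now also ready, so the ready set is {D, F, G}; D is listed earlier → D.
Ready: F and G. F is listed earlier → F.
G needed E, now all done → G.
Next only A has its prerequisites met → A.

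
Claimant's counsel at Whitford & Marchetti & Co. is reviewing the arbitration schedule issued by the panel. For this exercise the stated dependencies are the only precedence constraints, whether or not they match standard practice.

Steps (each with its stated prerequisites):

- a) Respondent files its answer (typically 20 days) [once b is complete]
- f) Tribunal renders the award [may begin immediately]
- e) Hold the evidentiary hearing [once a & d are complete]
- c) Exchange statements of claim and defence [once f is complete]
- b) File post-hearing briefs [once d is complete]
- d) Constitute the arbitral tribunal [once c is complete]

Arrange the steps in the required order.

Only f has no prerequisites, so it is first.
c is the only step now ready → c.
d needed c, now all done → d.
b needed d, now all done → b.
a needed b, now all done → a.
e needed a and d, now all done → e.

f, c, d, b, a, e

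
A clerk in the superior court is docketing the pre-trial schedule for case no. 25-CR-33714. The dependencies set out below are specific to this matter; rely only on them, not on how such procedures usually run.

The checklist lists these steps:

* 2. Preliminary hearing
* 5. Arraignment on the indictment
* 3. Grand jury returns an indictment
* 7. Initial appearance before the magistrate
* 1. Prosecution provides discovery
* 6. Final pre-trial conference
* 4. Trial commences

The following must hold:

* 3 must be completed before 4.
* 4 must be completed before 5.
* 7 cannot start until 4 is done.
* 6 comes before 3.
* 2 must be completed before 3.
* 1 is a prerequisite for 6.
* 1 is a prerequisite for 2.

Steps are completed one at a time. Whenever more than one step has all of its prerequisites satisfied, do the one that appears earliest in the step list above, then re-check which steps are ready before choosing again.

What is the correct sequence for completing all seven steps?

1 has no prerequisites → 1 first.
Now 2 and 6 have their prerequisites met. 2 is listed earlier, so 2 next.
6 needed 1, now all done → 6.
3 needed 2 and 6, now all done → 3.
4 is the only step now ready → 4.
Now 5 and 7 have their prerequisites met. 5 is listed earlier, so 5 next.
7 needed 4, now all done → 7.

1 → 2 → 6 → 3 → 4 → 5 → 7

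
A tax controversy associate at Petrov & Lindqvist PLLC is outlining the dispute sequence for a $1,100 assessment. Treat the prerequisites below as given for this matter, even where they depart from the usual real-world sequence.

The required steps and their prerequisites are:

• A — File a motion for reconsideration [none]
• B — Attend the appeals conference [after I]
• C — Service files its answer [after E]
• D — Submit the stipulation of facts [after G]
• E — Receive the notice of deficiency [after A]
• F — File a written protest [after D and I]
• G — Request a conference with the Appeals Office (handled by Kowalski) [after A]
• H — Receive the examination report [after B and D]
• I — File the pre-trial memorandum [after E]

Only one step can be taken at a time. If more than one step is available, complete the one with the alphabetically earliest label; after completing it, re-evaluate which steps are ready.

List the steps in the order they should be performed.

A has no prerequisites → A first.
Ready: E and G. E has the earlier label → E.
C, G and I are all available; C has the earlier label → C.
G and I are both available; G has the earlier label → G.
Ready: D and I. D has the earlier label → D.
I is the only step now ready → I.
B and F are both available; B has the earlier label → B.
Ready: F and H. F has the earlier label → F.
H is the only step now ready → H.

A → E → C → G → D → I → B → F → H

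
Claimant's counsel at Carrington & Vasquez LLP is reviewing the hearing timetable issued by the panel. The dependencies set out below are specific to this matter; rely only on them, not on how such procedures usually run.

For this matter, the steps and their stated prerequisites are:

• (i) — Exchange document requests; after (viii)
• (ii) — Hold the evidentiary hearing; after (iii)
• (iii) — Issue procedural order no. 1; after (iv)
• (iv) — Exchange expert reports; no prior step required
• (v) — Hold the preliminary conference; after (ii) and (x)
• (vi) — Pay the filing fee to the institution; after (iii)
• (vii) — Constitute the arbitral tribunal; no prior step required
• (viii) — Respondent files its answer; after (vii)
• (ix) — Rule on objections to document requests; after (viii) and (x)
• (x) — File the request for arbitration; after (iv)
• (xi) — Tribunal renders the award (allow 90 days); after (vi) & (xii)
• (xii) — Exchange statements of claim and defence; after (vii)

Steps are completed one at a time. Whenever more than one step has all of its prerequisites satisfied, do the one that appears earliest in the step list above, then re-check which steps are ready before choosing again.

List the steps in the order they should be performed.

(iv) and (vii) have no prerequisites; (iv) is listed earlier, so (iv) is first.
(iii) and (x) now also ready, so the ready set is {(iii), (vii), (x)}; (iii) is listed earlier → (iii).
(ii), (vi), (vii) and (x) are all available; (ii) is listed earlier → (ii).
Now (vi), (vii) and (x) have their prerequisites met. (vi) is listed earlier, so (vi) next.
Now (vii) and (x) have their prerequisites met. (vii) is listed earlier, so (vii) next.
(viii), (x) and (xii) are all available; (viii) is listed earlier → (viii).
(i), (x) and (xii) are all available; (i) is listed earlier → (i).
(x) and (xii) are both available; (x) is listed earlier → (x).
(v) and (ix) now also ready, so the ready set is {(v), (ix), (xii)}; (v) is listed earlier → (v).
Now (ix) and (xii) have their prerequisites met. (ix) is listed earlier, so (ix) next.
(xii) needed (vii), now all done → (xii).
(xi) needed (vi) and (xii), now all done → (xi).

(iv) (iii) (ii) (vi) (vii) (viii) (i) (x) (v) (ix) (xii) (xi)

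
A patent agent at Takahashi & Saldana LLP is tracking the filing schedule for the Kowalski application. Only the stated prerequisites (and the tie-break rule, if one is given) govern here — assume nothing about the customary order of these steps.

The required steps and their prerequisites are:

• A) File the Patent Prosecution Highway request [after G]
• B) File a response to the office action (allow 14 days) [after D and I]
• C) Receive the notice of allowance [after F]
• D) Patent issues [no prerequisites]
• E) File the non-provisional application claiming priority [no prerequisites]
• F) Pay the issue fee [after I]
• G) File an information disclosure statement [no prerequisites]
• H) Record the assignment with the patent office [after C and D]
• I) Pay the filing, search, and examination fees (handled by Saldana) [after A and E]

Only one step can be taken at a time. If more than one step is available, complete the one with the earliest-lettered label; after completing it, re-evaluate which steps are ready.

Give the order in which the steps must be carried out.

D, E, G, A, I, B, F, C, H

D, E and G have no prerequisites; D has the earlier label, so D is first.
E and G are both available; E has the earlier label → E.
Next only G has its prerequisites met → G.
Next only A has its prerequisites met → A.
I needed A and E, now all done → I.
Now B and F have their prerequisites met. B has the earlier label, so B next.
F needed I, now all done → F.
Next only C has its prerequisites met → C.
H is the only step now ready → H.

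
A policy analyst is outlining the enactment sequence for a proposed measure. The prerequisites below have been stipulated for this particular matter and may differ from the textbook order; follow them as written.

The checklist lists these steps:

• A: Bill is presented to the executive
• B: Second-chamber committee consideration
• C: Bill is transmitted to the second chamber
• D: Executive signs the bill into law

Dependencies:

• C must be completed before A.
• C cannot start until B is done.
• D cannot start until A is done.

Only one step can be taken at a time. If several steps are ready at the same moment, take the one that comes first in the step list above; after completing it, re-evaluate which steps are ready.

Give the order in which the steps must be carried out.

B, C, A, D

B has no prerequisites → B first.
That leaves C as the only ready step → C.
A needed C, now all done → A.
D needed A, now all done → D.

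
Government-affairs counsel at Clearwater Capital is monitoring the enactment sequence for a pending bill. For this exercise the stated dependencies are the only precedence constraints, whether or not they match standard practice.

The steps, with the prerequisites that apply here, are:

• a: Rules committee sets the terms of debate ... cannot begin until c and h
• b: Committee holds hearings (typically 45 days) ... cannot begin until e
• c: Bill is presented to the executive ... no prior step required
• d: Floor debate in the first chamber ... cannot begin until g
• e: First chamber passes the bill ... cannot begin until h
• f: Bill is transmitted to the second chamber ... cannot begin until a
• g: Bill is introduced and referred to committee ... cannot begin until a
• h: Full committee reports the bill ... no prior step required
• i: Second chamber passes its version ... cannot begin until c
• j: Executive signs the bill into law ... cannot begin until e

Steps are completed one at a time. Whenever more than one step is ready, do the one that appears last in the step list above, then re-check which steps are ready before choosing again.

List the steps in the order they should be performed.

h → e → j → c → i → b → a → g → f → d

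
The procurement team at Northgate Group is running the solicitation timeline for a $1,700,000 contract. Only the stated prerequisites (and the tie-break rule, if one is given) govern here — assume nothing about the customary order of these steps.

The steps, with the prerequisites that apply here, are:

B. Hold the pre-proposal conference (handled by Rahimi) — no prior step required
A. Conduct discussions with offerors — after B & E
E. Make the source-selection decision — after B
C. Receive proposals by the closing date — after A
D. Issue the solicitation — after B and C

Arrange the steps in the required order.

B is the only step with nothing outstanding, so it goes first.
E is the only step now ready → E.
Next only A has its prerequisites met → A.
That leaves C as the only ready step → C.
That leaves D as the only ready step → D.

B E A C D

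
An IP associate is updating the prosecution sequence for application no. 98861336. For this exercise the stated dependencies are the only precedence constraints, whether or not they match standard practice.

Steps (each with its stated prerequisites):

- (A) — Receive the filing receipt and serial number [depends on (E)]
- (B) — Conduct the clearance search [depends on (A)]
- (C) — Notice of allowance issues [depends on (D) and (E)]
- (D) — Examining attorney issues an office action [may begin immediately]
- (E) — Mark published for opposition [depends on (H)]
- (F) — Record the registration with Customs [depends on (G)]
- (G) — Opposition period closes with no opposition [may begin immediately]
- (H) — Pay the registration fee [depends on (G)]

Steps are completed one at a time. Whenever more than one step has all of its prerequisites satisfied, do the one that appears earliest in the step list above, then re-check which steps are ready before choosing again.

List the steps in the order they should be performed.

(D) (G) (F) (H) (E) (A) (B) (C)

Nothing is required for (D) and (G). (D) is listed earlier → (D) first.
(G) is the only step now ready → (G).
(F) and (H) are both available; (F) is listed earlier → (F).
(H) needed (G), now all done → (H).
That leaves (E) as the only ready step → (E).
(A) and (C) are both available; (A) is listed earlier → (A).
(B) now also ready, so the ready set is {(B), (C)}; (B) is listed earlier → (B).
(C) needed (D) and (E), now all done → (C).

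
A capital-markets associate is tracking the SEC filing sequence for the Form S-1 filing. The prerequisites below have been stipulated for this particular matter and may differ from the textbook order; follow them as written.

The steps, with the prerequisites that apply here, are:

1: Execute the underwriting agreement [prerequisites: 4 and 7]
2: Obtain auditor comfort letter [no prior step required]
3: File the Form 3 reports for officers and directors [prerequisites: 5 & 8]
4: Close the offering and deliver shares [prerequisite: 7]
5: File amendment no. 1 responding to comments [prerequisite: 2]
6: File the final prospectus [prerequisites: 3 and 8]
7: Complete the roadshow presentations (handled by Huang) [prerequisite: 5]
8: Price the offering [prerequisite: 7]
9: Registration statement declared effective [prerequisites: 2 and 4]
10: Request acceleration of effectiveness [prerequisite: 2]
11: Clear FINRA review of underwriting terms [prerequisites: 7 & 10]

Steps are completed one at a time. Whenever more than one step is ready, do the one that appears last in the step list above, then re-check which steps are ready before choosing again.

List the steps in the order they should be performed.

2 10 5 7 11 8 4 9 3 6 1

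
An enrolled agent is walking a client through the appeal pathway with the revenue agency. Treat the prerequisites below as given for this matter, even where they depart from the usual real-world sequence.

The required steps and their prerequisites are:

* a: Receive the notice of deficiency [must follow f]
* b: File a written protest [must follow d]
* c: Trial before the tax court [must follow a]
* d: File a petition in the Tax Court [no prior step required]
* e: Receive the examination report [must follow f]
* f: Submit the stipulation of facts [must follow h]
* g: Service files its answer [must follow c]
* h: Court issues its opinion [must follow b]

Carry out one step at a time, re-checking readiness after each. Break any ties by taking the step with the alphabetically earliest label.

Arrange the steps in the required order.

Only d has no prerequisites, so it is first.
Next only b has its prerequisites met → b.
Next only h has its prerequisites met → h.
f needed h, now all done → f.
a and e are both available; a has the earlier label → a.
c and e are both available; c has the earlier label → c.
e and g are both available; e has the earlier label → e.
Next only g has its prerequisites met → g.

d → b → h → f → a → c → e → g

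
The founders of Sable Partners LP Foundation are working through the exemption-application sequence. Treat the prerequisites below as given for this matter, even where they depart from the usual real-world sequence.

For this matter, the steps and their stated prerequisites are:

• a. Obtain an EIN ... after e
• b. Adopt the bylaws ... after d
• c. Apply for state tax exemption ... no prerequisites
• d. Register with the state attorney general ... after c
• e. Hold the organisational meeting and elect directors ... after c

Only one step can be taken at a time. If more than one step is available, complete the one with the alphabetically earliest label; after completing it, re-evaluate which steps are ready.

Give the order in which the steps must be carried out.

c → d → b → e → a

c is the only step with nothing outstanding, so it goes first.
Now d and e have their prerequisites met. d has the earlier label, so d next.
b now also ready, so the ready set is {b, e}; b has the earlier label → b.
Next only e has its prerequisites met → e.
Next only a has its prerequisites met → a.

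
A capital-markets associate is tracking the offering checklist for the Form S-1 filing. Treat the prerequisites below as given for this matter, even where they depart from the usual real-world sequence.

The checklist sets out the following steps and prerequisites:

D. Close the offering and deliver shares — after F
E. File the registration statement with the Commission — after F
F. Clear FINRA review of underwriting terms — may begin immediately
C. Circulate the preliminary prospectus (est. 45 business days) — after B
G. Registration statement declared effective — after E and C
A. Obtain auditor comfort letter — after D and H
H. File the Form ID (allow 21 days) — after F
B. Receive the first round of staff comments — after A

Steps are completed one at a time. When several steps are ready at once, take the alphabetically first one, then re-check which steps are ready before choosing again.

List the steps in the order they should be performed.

Only F has no prerequisites, so it is first.
Ready: D, E and H. D has the earlier label → D.
Ready: E and H. E has the earlier label → E.
H needed F, now all done → H.
Next only A has its prerequisites met → A.
B needed A, now all done → B.
C needed B, now all done → C.
G is the only step now ready → G.

F → D → E → H → A → B → C → G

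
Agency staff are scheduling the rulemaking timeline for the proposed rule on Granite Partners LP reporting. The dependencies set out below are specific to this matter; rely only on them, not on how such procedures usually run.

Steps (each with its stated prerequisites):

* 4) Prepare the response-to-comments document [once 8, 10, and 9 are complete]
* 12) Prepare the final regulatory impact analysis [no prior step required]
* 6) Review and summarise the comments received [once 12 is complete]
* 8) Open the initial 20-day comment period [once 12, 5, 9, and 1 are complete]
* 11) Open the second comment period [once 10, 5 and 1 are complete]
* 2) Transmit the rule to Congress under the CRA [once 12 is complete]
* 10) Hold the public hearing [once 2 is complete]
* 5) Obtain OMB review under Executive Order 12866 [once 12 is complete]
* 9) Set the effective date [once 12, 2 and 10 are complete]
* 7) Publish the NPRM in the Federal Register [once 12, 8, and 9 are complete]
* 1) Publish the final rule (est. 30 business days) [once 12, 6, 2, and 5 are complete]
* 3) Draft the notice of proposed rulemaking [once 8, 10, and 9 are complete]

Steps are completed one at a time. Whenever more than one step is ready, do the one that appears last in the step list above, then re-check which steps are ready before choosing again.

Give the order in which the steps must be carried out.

12 is the only step with nothing outstanding, so it goes first.
Ready: 5, 2 and 6. 5 is listed later → 5.
2 and 6 are both available; 2 is listed later → 2.
Ready: 10 and 6. 10 is listed later → 10.
9 and 6 are both available; 9 is listed later → 9.
6 is the only step now ready → 6.
1 needed 5, 2, 6 and 12, now all done → 1.
Now 11 and 8 have their prerequisites met. 11 is listed later, so 11 next.
That leaves 8 as the only ready step → 8.
Now 3, 7 and 4 have their prerequisites met. 3 is listed later, so 3 next.
Now 7 and 4 have their prerequisites met. 7 is listed later, so 7 next.
4 is the only step now ready → 4.

12 5 2 10 9 6 1 11 8 3 7 4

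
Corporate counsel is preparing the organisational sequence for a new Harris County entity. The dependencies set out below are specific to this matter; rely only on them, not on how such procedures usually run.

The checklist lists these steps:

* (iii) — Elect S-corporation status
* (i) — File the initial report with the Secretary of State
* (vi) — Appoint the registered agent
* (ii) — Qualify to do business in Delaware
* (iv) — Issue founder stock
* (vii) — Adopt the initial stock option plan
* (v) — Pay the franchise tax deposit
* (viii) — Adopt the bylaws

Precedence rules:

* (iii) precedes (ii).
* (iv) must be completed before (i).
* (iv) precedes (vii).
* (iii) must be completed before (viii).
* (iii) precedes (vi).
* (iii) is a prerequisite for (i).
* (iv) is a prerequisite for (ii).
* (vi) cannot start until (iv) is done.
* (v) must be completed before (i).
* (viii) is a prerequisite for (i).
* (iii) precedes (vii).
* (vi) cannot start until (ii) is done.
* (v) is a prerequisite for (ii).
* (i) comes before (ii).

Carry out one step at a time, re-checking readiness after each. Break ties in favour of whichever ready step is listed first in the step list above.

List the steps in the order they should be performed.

(iii), (iv), (vii), (v), (viii), (i), (ii), (vi)

Nothing is required for (iii), (iv) and (v). (iii) is listed earlier → (iii) first.
(viii) now also ready, so the ready set is {(iv), (v), (viii)}; (iv) is listed earlier → (iv).
(vii) now also ready, so the ready set is {(vii), (v), (viii)}; (vii) is listed earlier → (vii).
(v) and (viii) are both available; (v) is listed earlier → (v).
Next only (viii) has its prerequisites met → (viii).
(i) is the only step now ready → (i).
(ii) needed (iii), (i), (iv) and (v), now all done → (ii).
(vi) is the only step now ready → (vi).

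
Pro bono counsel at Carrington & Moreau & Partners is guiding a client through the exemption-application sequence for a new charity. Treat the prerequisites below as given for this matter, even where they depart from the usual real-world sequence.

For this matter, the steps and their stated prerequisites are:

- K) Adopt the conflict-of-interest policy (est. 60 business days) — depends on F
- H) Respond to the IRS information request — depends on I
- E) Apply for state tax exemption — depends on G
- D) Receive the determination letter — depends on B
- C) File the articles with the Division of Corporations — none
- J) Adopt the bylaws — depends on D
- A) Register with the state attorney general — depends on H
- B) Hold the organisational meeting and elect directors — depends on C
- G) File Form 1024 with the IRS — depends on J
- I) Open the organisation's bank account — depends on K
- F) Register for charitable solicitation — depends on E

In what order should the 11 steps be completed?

C has no prerequisites → C first.
Next only B has its prerequisites met → B.
Next only D has its prerequisites met → D.
That leaves J as the only ready step → J.
G needed J, now all done → G.
E needed G, now all done → E.
F needed E, now all done → F.
K is the only step now ready → K.
I is the only step now ready → I.
Next only H has its prerequisites met → H.
That leaves A as the only ready step → A.

C, B, D, J, G, E, F, K, I, H, A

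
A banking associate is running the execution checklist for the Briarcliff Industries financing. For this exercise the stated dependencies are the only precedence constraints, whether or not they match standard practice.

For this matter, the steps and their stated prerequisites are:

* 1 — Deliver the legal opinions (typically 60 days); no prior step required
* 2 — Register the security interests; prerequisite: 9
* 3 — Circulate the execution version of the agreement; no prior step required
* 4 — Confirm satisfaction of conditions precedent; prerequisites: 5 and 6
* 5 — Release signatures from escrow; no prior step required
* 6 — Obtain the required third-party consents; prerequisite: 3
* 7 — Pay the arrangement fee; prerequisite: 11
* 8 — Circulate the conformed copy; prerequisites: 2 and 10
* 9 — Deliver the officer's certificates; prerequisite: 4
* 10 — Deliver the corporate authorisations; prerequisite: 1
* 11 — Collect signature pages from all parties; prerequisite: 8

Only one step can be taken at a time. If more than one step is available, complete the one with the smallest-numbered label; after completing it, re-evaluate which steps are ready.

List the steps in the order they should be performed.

1 → 3 → 5 → 6 → 4 → 9 → 2 → 10 → 8 → 11 → 7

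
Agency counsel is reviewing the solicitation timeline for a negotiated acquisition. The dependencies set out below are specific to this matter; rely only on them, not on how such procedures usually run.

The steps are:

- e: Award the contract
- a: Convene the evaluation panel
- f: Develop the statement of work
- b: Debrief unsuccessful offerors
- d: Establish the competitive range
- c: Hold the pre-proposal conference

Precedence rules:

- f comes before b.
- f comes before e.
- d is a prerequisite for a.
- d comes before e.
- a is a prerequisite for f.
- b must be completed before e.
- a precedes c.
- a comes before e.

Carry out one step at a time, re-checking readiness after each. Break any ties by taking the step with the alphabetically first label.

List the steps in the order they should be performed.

Only d has no prerequisites, so it is first.
That leaves a as the only ready step → a.
Now c and f have their prerequisites met. c has the earlier label, so c next.
f needed a, now all done → f.
That leaves b as the only ready step → b.
That leaves e as the only ready step → e.

d, a, c, f, b, e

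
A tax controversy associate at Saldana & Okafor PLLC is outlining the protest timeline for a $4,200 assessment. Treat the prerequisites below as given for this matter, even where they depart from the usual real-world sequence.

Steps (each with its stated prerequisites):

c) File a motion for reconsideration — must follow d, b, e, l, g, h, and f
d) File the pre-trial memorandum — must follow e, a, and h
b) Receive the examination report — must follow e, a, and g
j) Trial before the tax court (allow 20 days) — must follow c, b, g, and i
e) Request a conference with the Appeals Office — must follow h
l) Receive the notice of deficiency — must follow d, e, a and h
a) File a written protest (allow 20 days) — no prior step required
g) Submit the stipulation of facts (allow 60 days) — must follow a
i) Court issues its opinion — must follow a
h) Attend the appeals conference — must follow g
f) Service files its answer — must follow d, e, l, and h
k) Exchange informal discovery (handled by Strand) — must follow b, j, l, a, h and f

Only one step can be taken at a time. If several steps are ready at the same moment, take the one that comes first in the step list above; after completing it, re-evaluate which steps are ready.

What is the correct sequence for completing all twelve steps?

a is the only step with nothing outstanding, so it goes first.
Ready: g and i. g is listed earlier → g.
h now also ready, so the ready set is {i, h}; i is listed earlier → i.
h needed g, now all done → h.
That leaves e as the only ready step → e.
Now d and b have their prerequisites met. d is listed earlier, so d next.
b and l are both available; b is listed earlier → b.
l needed d, e, a and h, now all done → l.
Next only f has its prerequisites met → f.
That leaves c as the only ready step → c.
j is the only step now ready → j.
k needed b, j, l, a, h and f, now all done → k.

a, g, i, h, e, d, b, l, f, c, j, k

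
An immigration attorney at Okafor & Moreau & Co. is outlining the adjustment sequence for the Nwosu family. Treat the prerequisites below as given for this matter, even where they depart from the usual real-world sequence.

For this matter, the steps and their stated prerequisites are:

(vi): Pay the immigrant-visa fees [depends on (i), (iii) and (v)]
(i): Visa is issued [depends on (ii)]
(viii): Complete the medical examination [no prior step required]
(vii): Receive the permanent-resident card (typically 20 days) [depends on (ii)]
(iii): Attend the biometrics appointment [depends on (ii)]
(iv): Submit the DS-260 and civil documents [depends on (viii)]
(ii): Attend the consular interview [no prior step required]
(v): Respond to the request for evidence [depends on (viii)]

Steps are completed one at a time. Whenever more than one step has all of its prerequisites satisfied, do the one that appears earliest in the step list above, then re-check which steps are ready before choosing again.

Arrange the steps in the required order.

Nothing is required for (viii) and (ii). (viii) is listed earlier → (viii) first.
(iv), (ii) and (v) are all available; (iv) is listed earlier → (iv).
Ready: (ii) and (v). (ii) is listed earlier → (ii).
(i), (vii), (iii) and (v) are all available; (i) is listed earlier → (i).
Ready: (vii), (iii) and (v). (vii) is listed earlier → (vii).
Ready: (iii) and (v). (iii) is listed earlier → (iii).
That leaves (v) as the only ready step → (v).
(vi) needed (i), (iii) and (v), now all done → (vi).

(viii), (iv), (ii), (i), (vii), (iii), (v), (vi)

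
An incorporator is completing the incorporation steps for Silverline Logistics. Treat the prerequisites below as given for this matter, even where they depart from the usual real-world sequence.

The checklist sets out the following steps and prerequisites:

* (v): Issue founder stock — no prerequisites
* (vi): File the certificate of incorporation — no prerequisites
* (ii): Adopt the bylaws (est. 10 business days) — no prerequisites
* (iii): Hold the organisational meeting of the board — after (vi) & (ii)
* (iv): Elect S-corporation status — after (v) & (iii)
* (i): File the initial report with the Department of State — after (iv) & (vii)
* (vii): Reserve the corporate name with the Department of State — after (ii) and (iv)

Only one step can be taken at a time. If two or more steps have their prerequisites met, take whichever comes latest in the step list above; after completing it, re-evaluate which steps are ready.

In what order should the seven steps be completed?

Nothing is required for (ii), (vi) and (v). (ii) is listed later → (ii) first.
Now (vi) and (v) have their prerequisites met. (vi) is listed later, so (vi) next.
(iii) now also ready, so the ready set is {(iii), (v)}; (iii) is listed later → (iii).
(v) is the only step now ready → (v).
(iv) is the only step now ready → (iv).
(vii) needed (iv) and (ii), now all done → (vii).
(i) needed (vii) and (iv), now all done → (i).

(ii), (vi), (iii), (v), (iv), (vii), (i)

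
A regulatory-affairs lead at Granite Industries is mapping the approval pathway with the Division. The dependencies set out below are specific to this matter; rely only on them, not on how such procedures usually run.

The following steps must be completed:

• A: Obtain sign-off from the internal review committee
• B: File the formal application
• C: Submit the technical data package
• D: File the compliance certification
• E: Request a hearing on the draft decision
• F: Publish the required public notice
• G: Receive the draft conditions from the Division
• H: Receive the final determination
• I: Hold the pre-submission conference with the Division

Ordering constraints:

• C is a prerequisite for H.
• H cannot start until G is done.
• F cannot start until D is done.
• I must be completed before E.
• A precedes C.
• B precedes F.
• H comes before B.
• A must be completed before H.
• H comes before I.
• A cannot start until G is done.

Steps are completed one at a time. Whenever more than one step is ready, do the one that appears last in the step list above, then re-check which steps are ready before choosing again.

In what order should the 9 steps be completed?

G D A C H I E B F

G and D have no prerequisites; G is listed later, so G is first.
A now also ready, so the ready set is {D, A}; D is listed later → D.
A is the only step now ready → A.
C needed A, now all done → C.
That leaves H as the only ready step → H.
I and B are both available; I is listed later → I.
Ready: E and B. E is listed later → E.
Next only B has its prerequisites met → B.
That leaves F as the only ready step → F.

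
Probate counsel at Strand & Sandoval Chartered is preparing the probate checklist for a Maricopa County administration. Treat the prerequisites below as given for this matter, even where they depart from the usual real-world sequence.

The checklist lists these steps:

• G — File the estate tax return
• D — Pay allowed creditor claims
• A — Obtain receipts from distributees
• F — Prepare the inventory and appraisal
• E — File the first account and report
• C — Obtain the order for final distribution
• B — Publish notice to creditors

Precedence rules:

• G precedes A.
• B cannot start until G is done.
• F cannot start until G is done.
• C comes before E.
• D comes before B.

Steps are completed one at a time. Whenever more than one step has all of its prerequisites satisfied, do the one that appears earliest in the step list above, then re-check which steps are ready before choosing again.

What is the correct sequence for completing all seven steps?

G, D and C have no prerequisites; G is listed earlier, so G is first.
A and F now also ready, so the ready set is {D, A, F, C}; D is listed earlier → D.
Ready: A, F, C and B. A is listed earlier → A.
Now F, C and B have their prerequisites met. F is listed earlier, so F next.
Ready: C and B. C is listed earlier → C.
E now also ready, so the ready set is {E, B}; E is listed earlier → E.
That leaves B as the only ready step → B.

G → D → A → F → C → E → B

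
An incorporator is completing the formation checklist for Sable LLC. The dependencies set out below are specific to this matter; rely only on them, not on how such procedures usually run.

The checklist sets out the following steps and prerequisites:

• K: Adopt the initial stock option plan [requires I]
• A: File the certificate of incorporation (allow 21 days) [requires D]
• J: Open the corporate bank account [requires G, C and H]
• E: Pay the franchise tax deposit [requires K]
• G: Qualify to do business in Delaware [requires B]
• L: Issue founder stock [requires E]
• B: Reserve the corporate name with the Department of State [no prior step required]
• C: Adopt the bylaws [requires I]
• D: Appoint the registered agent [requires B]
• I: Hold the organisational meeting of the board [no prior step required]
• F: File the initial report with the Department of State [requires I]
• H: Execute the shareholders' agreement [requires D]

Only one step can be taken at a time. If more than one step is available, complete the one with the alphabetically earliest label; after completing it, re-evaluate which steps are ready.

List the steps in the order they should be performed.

B and I have no prerequisites; B has the earlier label, so B is first.
Ready: D, G and I. D has the earlier label → D.
A and H now also ready, so the ready set is {A, G, H, I}; A has the earlier label → A.
Ready: G, H and I. G has the earlier label → G.
Now H and I have their prerequisites met. H has the earlier label, so H next.
I is the only step now ready → I.
Now C, F and K have their prerequisites met. C has the earlier label, so C next.
Now F, J and K have their prerequisites met. F has the earlier label, so F next.
Now J and K have their prerequisites met. J has the earlier label, so J next.
K needed I, now all done → K.
E is the only step now ready → E.
Next only L has its prerequisites met → L.

B D A G H I C F J K E L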